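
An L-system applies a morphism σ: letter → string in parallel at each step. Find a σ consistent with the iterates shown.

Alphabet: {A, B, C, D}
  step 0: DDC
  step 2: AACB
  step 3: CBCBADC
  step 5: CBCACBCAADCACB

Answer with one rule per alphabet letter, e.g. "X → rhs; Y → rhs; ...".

A->CB, B->DC, C->A, D->C

  step 2 ⇒ step 3: AACB ⇒ CB·CB·A·DC
    A ↦ CB
    B ↦ DC
    C ↦ A
    D ↦ C  (constrained at step 0)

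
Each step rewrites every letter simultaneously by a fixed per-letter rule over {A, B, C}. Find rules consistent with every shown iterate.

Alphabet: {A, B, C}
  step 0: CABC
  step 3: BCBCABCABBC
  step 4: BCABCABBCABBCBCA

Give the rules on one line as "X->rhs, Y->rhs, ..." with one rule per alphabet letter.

A->B, B->BC, C->A

  step 3 ⇒ step 4: BCBCABCABBC ⇒ BC·A·BC·A·B·BC·A·B·BC·BC·A
    A ↦ B
    B ↦ BC
    C ↦ A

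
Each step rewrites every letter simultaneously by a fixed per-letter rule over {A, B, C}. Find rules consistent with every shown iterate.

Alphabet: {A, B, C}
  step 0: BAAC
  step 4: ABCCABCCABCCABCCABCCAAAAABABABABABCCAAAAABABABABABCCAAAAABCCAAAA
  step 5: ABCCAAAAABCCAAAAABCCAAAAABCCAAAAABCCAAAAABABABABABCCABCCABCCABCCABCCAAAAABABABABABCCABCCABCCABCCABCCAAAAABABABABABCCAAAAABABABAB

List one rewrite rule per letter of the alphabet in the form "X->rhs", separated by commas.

A->AB, B->CC, C->AA

  step 4 ⇒ step 5: ABCCABCCABCCABCCABCCAAAAABABABABABCCAAAAABABABABABCCAAAAABCCAAAA ⇒ AB·CC·AA·AA·AB·CC·AA·AA·AB·CC·AA·AA·AB·CC·AA·AA·AB·CC·AA·AA·AB·AB·AB·AB·AB·CC·AB·CC·AB·CC·AB·CC·AB·CC·AA·AA·AB·AB·AB·AB·AB·CC·AB·CC·AB·CC·AB·CC·AB·CC·AA·AA·AB·AB·AB·AB·AB·CC·AA·AA·AB·AB·AB·AB
    A ↦ AB
    B ↦ CC
    C ↦ AA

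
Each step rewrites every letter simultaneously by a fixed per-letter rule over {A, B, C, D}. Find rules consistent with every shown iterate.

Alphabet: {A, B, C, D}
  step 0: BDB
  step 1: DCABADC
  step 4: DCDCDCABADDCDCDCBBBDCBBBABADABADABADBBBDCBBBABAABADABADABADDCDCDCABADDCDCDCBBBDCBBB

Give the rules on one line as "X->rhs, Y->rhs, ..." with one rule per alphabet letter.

  step 0 ⇒ step 1: BDB ⇒ DC·ABA·DC
    B ↦ DC
    D ↦ ABA
    A ↦ BBB  (constrained at step 1)
    C ↦ D  (constrained at step 1)

A->BBB, B->DC, C->D, D->ABA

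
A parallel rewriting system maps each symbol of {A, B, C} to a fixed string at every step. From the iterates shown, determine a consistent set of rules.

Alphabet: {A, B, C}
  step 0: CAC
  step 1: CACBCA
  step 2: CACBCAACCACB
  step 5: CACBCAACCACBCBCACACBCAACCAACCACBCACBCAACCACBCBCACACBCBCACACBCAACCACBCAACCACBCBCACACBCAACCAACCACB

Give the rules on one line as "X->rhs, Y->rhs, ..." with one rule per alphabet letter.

A->CB, B->AC, C->CA

  step 1 ⇒ step 2: CACBCA ⇒ CA·CB·CA·AC·CA·CB
    A ↦ CB
    B ↦ AC
    C ↦ CA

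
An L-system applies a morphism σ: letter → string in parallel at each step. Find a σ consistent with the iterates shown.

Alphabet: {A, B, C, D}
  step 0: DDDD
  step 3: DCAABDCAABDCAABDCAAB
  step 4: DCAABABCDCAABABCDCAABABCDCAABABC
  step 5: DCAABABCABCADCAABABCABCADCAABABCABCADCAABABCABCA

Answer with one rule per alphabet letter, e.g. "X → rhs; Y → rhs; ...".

A->AB, B->C, C->A, D->DC

  step 4 ⇒ step 5: DCAABABCDCAABABCDCAABABCDCAABABC ⇒ DC·A·AB·AB·C·AB·C·A·DC·A·AB·AB·C·AB·C·A·DC·A·AB·AB·C·AB·C·A·DC·A·AB·AB·C·AB·C·A
    A ↦ AB
    B ↦ C
    C ↦ A
    D ↦ DC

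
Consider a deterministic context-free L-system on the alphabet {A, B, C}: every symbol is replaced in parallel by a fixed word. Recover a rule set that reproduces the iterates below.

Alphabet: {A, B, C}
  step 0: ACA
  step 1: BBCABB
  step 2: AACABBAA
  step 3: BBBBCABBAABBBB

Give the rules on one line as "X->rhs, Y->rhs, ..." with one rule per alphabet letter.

  step 2 ⇒ step 3: AACABBAA ⇒ BB·BB·CA·BB·A·A·BB·BB
    A ↦ BB
    B ↦ A
    C ↦ CA

A->BB, B->A, C->CA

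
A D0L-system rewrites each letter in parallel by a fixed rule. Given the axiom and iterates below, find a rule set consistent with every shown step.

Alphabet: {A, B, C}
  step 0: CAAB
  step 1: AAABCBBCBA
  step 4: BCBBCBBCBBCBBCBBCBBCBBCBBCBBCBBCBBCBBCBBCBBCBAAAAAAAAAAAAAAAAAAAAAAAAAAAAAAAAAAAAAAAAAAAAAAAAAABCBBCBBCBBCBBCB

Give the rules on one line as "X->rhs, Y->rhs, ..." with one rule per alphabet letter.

A->BCB, B->A, C->AAA

  step 0 ⇒ step 1: CAAB ⇒ AAA·BCB·BCB·A
    A ↦ BCB
    B ↦ A
    C ↦ AAA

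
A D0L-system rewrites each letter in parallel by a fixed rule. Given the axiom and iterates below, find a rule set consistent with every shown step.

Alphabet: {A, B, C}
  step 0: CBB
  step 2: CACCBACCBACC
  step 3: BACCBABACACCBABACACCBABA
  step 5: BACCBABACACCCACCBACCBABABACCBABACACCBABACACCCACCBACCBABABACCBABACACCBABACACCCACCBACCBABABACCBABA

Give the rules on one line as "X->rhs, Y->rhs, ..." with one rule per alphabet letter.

  step 2 ⇒ step 3: CACCBACCBACC ⇒ BA·CC·BA·BA·CA·CC·BA·BA·CA·CC·BA·BA
    A ↦ CC
    B ↦ CA
    C ↦ BA

A->CC, B->CA, C->BA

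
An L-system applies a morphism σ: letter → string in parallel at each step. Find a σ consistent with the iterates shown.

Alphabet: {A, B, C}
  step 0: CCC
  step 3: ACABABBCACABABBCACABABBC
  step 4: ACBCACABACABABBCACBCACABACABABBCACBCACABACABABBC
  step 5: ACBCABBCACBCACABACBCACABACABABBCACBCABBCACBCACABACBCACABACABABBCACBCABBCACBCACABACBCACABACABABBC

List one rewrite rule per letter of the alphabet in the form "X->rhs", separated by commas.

  step 4 ⇒ step 5: ACBCACABACABABBCACBCACABACABABBCACBCACABACABABBC ⇒ AC·BC·AB·BC·AC·BC·AC·AB·AC·BC·AC·AB·AC·AB·AB·BC·AC·BC·AB·BC·AC·BC·AC·AB·AC·BC·AC·AB·AC·AB·AB·BC·AC·BC·AB·BC·AC·BC·AC·AB·AC·BC·AC·AB·AC·AB·AB·BC
    A ↦ AC
    B ↦ AB
    C ↦ BC

A->AC, B->AB, C->BC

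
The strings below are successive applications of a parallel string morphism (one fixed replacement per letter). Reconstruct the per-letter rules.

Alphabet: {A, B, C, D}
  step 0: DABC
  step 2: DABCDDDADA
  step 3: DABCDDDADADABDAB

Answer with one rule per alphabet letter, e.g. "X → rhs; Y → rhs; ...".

  step 2 ⇒ step 3: DABCDDDADA ⇒ DA·B·C·DD·DA·DA·DA·B·DA·B
    A ↦ B
    B ↦ C
    C ↦ DD
    D ↦ DA

A->B, B->C, C->DD, D->DA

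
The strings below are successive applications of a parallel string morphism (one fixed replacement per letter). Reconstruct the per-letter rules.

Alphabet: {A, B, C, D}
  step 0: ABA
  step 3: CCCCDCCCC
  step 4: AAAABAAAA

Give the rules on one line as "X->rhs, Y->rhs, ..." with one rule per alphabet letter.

A->CC, B->D, C->A, D->B

  step 3 ⇒ step 4: CCCCDCCCC ⇒ A·A·A·A·B·A·A·A·A
    C ↦ A
    D ↦ B
    A ↦ CC  (constrained at step 0)
    B ↦ D  (constrained at step 0)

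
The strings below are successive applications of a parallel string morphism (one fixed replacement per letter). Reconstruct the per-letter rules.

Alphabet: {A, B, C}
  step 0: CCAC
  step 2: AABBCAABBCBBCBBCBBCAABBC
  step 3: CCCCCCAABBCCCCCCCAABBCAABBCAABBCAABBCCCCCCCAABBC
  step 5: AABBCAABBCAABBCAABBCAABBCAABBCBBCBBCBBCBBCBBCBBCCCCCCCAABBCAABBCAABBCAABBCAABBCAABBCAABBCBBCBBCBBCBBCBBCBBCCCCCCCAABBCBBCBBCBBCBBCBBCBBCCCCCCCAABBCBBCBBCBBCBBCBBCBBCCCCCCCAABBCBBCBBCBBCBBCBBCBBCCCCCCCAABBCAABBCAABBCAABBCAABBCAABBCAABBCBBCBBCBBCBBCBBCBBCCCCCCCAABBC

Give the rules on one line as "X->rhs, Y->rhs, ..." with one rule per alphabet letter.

  step 2 ⇒ step 3: AABBCAABBCBBCBBCBBCAABBC ⇒ CCC·CCC·A·A·BBC·CCC·CCC·A·A·BBC·A·A·BBC·A·A·BBC·A·A·BBC·CCC·CCC·A·A·BBC
    A ↦ CCC
    B ↦ A
    C ↦ BBC

A->CCC, B->A, C->BBC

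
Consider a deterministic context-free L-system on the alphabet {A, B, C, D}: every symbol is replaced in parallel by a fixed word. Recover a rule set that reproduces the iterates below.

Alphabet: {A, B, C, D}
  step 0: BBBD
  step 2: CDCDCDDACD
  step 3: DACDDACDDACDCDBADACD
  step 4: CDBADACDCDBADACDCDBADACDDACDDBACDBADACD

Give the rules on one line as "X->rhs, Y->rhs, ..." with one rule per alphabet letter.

A->BA, B->D, C->DA, D->CD

  step 3 ⇒ step 4: DACDDACDDACDCDBADACD ⇒ CD·BA·DA·CD·CD·BA·DA·CD·CD·BA·DA·CD·DA·CD·D·BA·CD·BA·DA·CD
    A ↦ BA
    B ↦ D
    C ↦ DA
    D ↦ CD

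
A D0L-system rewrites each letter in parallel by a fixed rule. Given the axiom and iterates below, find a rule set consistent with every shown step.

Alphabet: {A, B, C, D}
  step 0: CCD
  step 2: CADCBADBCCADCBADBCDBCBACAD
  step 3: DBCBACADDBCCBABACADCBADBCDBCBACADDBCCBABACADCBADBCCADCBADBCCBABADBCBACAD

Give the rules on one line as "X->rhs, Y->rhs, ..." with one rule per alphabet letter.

  step 2 ⇒ step 3: CADCBADBCCADCBADBCDBCBACAD ⇒ DBC·BA·CAD·DBC·CBA·BA·CAD·CBA·DBC·DBC·BA·CAD·DBC·CBA·BA·CAD·CBA·DBC·CAD·CBA·DBC·CBA·BA·DBC·BA·CAD
    A ↦ BA
    B ↦ CBA
    C ↦ DBC
    D ↦ CAD

A->BA, B->CBA, C->DBC, D->CAD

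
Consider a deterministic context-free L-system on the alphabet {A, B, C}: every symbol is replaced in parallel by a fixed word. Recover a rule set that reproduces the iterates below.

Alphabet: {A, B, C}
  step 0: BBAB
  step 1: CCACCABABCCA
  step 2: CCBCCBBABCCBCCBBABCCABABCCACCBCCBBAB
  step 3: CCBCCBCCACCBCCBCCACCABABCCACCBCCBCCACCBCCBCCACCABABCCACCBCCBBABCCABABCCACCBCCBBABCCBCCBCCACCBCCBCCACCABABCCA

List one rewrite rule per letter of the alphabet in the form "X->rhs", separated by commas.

  step 2 ⇒ step 3: CCBCCBBABCCBCCBBABCCABABCCACCBCCBBAB ⇒ CCB·CCB·CCA·CCB·CCB·CCA·CCA·BAB·CCA·CCB·CCB·CCA·CCB·CCB·CCA·CCA·BAB·CCA·CCB·CCB·BAB·CCA·BAB·CCA·CCB·CCB·BAB·CCB·CCB·CCA·CCB·CCB·CCA·CCA·BAB·CCA
    A ↦ BAB
    B ↦ CCA
    C ↦ CCB

A->BAB, B->CCA, C->CCB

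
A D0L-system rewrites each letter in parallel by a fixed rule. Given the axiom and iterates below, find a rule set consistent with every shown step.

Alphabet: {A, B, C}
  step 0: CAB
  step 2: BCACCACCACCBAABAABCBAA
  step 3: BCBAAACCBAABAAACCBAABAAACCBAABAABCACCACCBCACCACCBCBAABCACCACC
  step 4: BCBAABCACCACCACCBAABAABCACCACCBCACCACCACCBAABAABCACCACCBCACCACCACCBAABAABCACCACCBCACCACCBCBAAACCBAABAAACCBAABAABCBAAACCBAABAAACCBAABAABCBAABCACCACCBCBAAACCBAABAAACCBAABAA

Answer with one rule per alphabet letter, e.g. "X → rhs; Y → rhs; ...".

  step 3 ⇒ step 4: BCBAAACCBAABAAACCBAABAAACCBAABAABCACCACCBCACCACCBCBAABCACCACC ⇒ BC·BAA·BC·ACC·ACC·ACC·BAA·BAA·BC·ACC·ACC·BC·ACC·ACC·ACC·BAA·BAA·BC·ACC·ACC·BC·ACC·ACC·ACC·BAA·BAA·BC·ACC·ACC·BC·ACC·ACC·BC·BAA·ACC·BAA·BAA·ACC·BAA·BAA·BC·BAA·ACC·BAA·BAA·ACC·BAA·BAA·BC·BAA·BC·ACC·ACC·BC·BAA·ACC·BAA·BAA·ACC·BAA·BAA
    A ↦ ACC
    B ↦ BC
    C ↦ BAA

A->ACC, B->BC, C->BAA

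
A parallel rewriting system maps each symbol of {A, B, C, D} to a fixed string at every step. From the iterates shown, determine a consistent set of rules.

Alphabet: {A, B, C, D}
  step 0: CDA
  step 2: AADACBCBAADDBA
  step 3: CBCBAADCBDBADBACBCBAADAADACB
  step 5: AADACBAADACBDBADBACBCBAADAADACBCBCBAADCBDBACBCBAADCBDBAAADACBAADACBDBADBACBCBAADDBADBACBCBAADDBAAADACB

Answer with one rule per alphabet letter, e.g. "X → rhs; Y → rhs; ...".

  step 2 ⇒ step 3: AADACBCBAADDBA ⇒ CB·CB·AAD·CB·DB·A·DB·A·CB·CB·AAD·AAD·A·CB
    A ↦ CB
    B ↦ A
    C ↦ DB
    D ↦ AAD

A->CB, B->A, C->DB, D->AAD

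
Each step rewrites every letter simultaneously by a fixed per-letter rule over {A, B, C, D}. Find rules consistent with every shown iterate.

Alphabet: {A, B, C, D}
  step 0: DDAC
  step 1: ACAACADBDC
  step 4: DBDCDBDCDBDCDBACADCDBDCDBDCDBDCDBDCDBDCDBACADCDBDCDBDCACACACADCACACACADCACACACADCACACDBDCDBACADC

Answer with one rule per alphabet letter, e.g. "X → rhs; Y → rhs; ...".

  step 0 ⇒ step 1: DDAC ⇒ ACA·ACA·DB·DC
    A ↦ DB
    C ↦ DC
    D ↦ ACA
    B ↦ C  (constrained at step 1)

A->DB, B->C, C->DC, D->ACA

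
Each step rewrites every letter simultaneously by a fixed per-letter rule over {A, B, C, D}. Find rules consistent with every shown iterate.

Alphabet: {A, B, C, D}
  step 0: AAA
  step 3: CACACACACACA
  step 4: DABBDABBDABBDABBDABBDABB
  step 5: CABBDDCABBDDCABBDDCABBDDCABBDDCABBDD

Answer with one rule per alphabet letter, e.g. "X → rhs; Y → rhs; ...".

  step 4 ⇒ step 5: DABBDABBDABBDABBDABBDABB ⇒ CA·BB·D·D·CA·BB·D·D·CA·BB·D·D·CA·BB·D·D·CA·BB·D·D·CA·BB·D·D
    A ↦ BB
    B ↦ D
    D ↦ CA
  step 3 ⇒ step 4: CACACACACACA ⇒ DA·BB·DA·BB·DA·BB·DA·BB·DA·BB·DA·BB
    C ↦ DA

A->BB, B->D, C->DA, D->CA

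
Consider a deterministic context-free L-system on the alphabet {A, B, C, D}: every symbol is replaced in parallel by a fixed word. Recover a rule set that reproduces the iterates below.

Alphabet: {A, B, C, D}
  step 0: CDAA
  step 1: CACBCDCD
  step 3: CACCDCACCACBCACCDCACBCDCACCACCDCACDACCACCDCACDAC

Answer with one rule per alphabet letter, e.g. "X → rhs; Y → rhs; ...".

A->CD, B->DAC, C->CAC, D->B

  step 0 ⇒ step 1: CDAA ⇒ CAC·B·CD·CD
    A ↦ CD
    C ↦ CAC
    D ↦ B
    B ↦ DAC  (constrained at step 1)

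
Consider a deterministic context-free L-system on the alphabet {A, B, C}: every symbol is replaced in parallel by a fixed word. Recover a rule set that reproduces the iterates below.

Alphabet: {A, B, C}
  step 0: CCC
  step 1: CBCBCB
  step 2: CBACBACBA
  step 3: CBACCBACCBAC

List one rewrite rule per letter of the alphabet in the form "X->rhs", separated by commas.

  step 2 ⇒ step 3: CBACBACBA ⇒ CB·A·C·CB·A·C·CB·A·C
    A ↦ C
    B ↦ A
    C ↦ CB

A->C, B->A, C->CB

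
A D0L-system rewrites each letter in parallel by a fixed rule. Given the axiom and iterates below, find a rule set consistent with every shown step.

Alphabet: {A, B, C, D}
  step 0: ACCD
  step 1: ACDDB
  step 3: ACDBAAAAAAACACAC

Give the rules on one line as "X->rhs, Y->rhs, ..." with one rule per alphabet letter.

  step 0 ⇒ step 1: ACCD ⇒ AC·D·D·B
    A ↦ AC
    C ↦ D
    D ↦ B
    B ↦ AAA  (constrained at step 1)

A->AC, B->AAA, C->D, D->B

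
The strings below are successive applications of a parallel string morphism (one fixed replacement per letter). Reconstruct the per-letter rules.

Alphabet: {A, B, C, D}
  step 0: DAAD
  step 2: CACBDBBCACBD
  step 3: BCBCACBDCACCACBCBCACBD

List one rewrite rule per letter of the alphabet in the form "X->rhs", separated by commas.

  step 2 ⇒ step 3: CACBDBBCACBD ⇒ B·C·B·CAC·BD·CAC·CAC·B·C·B·CAC·BD
    A ↦ C
    B ↦ CAC
    C ↦ B
    D ↦ BD

A->C, B->CAC, C->B, D->BD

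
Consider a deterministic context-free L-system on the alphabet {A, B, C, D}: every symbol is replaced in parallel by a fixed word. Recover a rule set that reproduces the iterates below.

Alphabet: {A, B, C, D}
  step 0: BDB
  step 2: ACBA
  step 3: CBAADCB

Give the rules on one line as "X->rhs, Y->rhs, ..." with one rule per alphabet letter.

  step 2 ⇒ step 3: ACBA ⇒ CB·AA·D·CB
    A ↦ CB
    B ↦ D
    C ↦ AA
    D ↦ A  (constrained at step 0)

A->CB, B->D, C->AA, D->A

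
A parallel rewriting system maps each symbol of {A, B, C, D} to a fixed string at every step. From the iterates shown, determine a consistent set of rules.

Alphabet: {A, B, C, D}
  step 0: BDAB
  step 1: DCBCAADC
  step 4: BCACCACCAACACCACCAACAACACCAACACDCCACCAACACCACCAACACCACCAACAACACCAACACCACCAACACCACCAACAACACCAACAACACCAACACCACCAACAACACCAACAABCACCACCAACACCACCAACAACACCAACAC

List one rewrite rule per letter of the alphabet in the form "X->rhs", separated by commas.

  step 0 ⇒ step 1: BDAB ⇒ DC·B·CAA·DC
    A ↦ CAA
    B ↦ DC
    D ↦ B
    C ↦ CAC  (constrained at step 1)

A->CAA, B->DC, C->CAC, D->B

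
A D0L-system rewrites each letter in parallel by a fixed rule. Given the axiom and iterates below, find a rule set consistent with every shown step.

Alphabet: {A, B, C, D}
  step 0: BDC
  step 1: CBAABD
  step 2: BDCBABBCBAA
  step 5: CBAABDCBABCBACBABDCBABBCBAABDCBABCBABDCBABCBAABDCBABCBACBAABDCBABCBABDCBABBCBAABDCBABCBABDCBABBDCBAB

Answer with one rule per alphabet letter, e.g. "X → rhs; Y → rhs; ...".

  step 1 ⇒ step 2: CBAABD ⇒ BD·CBA·B·B·CBA·A
    A ↦ B
    B ↦ CBA
    C ↦ BD
    D ↦ A

A->B, B->CBA, C->BD, D->A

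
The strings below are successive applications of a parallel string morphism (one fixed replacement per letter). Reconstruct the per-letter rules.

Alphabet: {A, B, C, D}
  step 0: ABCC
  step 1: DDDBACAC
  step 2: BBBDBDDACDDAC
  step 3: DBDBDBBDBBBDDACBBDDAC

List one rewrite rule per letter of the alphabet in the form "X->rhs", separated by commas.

A->DD, B->DB, C->AC, D->B

  step 2 ⇒ step 3: BBBDBDDACDDAC ⇒ DB·DB·DB·B·DB·B·B·DD·AC·B·B·DD·AC
    A ↦ DD
    B ↦ DB
    C ↦ AC
    D ↦ B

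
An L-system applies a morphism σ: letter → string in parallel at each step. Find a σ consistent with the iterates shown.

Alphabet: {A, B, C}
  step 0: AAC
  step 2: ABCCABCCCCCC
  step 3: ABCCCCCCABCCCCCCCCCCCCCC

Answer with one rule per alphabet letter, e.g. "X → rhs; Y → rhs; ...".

A->AB, B->CC, C->CC

  step 2 ⇒ step 3: ABCCABCCCCCC ⇒ AB·CC·CC·CC·AB·CC·CC·CC·CC·CC·CC·CC
    A ↦ AB
    B ↦ CC
    C ↦ CC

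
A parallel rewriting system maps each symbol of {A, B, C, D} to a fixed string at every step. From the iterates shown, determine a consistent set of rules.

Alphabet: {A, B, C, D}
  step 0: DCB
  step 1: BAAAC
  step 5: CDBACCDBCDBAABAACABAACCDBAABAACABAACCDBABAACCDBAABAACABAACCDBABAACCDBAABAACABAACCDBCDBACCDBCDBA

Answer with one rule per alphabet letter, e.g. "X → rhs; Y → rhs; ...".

  step 0 ⇒ step 1: DCB ⇒ BA·A·AC
    B ↦ AC
    C ↦ A
    D ↦ BA
    A ↦ CDB  (constrained at step 1)

A->CDB, B->AC, C->A, D->BA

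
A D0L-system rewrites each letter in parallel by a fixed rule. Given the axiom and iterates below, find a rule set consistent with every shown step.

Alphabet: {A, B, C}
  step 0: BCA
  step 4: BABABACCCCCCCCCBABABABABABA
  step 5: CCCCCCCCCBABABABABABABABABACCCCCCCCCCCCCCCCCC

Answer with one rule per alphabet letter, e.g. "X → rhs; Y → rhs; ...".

  step 4 ⇒ step 5: BABABACCCCCCCCCBABABABABABA ⇒ C·CC·C·CC·C·CC·BA·BA·BA·BA·BA·BA·BA·BA·BA·C·CC·C·CC·C·CC·C·CC·C·CC·C·CC
    A ↦ CC
    B ↦ C
    C ↦ BA

A->CC, B->C, C->BA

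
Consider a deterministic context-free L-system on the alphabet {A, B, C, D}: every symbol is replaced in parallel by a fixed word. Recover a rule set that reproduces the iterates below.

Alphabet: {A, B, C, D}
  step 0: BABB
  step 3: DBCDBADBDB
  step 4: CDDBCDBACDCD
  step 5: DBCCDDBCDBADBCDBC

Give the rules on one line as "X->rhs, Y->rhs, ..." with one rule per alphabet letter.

A->BA, B->D, C->DB, D->C

  step 4 ⇒ step 5: CDDBCDBACDCD ⇒ DB·C·C·D·DB·C·D·BA·DB·C·DB·C
    A ↦ BA
    B ↦ D
    C ↦ DB
    D ↦ C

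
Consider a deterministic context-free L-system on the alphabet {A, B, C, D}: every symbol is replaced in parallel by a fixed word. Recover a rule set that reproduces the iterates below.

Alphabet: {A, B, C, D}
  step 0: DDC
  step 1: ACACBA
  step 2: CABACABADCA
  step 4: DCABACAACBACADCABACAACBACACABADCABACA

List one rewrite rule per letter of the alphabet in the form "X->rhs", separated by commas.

A->CA, B->D, C->BA, D->AC

  step 1 ⇒ step 2: ACACBA ⇒ CA·BA·CA·BA·D·CA
    A ↦ CA
    B ↦ D
    C ↦ BA
  step 0 ⇒ step 1: DDC ⇒ AC·AC·BA
    D ↦ AC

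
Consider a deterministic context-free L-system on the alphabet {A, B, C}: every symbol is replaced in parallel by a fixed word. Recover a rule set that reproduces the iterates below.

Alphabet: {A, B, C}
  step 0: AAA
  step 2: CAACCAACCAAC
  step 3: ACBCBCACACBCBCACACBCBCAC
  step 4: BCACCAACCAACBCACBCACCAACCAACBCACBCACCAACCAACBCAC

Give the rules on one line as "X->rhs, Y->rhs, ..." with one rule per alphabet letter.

A->BC, B->CA, C->AC

  step 3 ⇒ step 4: ACBCBCACACBCBCACACBCBCAC ⇒ BC·AC·CA·AC·CA·AC·BC·AC·BC·AC·CA·AC·CA·AC·BC·AC·BC·AC·CA·AC·CA·AC·BC·AC
    A ↦ BC
    B ↦ CA
    C ↦ AC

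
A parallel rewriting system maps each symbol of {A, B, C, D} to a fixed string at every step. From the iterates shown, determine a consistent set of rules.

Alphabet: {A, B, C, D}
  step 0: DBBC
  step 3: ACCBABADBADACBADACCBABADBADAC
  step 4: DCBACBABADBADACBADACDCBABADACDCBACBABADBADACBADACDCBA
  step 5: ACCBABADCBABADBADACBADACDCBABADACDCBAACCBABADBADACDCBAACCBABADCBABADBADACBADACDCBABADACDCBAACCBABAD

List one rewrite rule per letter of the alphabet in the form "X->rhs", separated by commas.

  step 4 ⇒ step 5: DCBACBABADBADACBADACDCBABADACDCBACBABADBADACBADACDCBA ⇒ AC·CBA·BA·D·CBA·BA·D·BA·D·AC·BA·D·AC·D·CBA·BA·D·AC·D·CBA·AC·CBA·BA·D·BA·D·AC·D·CBA·AC·CBA·BA·D·CBA·BA·D·BA·D·AC·BA·D·AC·D·CBA·BA·D·AC·D·CBA·AC·CBA·BA·D
    A ↦ D
    B ↦ BA
    C ↦ CBA
    D ↦ AC

A->D, B->BA, C->CBA, D->AC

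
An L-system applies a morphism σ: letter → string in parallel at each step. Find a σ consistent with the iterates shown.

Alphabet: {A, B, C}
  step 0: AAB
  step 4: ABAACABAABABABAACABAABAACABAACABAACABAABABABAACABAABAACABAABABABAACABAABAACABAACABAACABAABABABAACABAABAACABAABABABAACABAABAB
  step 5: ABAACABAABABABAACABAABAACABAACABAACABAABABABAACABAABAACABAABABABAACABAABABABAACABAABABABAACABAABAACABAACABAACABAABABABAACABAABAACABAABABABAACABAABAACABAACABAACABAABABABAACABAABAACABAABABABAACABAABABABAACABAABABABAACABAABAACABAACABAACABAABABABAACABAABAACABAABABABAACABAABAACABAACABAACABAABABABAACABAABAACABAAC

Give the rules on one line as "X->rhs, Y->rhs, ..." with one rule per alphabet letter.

  step 4 ⇒ step 5: ABAACABAABABABAACABAABAACABAACABAACABAABABABAACABAABAACABAABABABAACABAABAACABAACABAACABAABABABAACABAABAACABAABABABAACABAABAB ⇒ ABA·AC·ABA·ABA·B·ABA·AC·ABA·ABA·AC·ABA·AC·ABA·AC·ABA·ABA·B·ABA·AC·ABA·ABA·AC·ABA·ABA·B·ABA·AC·ABA·ABA·B·ABA·AC·ABA·ABA·B·ABA·AC·ABA·ABA·AC·ABA·AC·ABA·AC·ABA·ABA·B·ABA·AC·ABA·ABA·AC·ABA·ABA·B·ABA·AC·ABA·ABA·AC·ABA·AC·ABA·AC·ABA·ABA·B·ABA·AC·ABA·ABA·AC·ABA·ABA·B·ABA·AC·ABA·ABA·B·ABA·AC·ABA·ABA·B·ABA·AC·ABA·ABA·AC·ABA·AC·ABA·AC·ABA·ABA·B·ABA·AC·ABA·ABA·AC·ABA·ABA·B·ABA·AC·ABA·ABA·AC·ABA·AC·ABA·AC·ABA·ABA·B·ABA·AC·ABA·ABA·AC·ABA·AC
    A ↦ ABA
    B ↦ AC
    C ↦ B

A->ABA, B->AC, C->B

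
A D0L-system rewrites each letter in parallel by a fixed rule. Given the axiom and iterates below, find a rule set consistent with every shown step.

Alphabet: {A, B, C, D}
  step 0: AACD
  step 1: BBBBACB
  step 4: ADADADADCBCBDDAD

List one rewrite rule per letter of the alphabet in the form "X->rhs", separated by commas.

  step 0 ⇒ step 1: AACD ⇒ BB·BB·A·CB
    A ↦ BB
    C ↦ A
    D ↦ CB
    B ↦ D  (constrained at step 1)

A->BB, B->D, C->A, D->CB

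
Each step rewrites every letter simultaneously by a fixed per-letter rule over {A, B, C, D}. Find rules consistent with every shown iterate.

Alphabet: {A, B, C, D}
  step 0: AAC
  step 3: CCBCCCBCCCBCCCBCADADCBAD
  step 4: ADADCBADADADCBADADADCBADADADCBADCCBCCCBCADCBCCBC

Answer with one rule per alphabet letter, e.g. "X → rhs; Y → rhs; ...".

  step 3 ⇒ step 4: CCBCCCBCCCBCCCBCADADCBAD ⇒ AD·AD·CB·AD·AD·AD·CB·AD·AD·AD·CB·AD·AD·AD·CB·AD·CC·BC·CC·BC·AD·CB·CC·BC
    A ↦ CC
    B ↦ CB
    C ↦ AD
    D ↦ BC

A->CC, B->CB, C->AD, D->BC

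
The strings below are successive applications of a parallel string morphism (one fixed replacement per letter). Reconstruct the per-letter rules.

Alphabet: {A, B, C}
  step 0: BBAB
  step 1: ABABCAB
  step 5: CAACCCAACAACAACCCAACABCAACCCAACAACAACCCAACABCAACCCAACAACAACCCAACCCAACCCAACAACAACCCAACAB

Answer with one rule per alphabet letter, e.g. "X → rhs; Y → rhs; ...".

A->C, B->AB, C->CAA

  step 0 ⇒ step 1: BBAB ⇒ AB·AB·C·AB
    A ↦ C
    B ↦ AB
    C ↦ CAA  (constrained at step 1)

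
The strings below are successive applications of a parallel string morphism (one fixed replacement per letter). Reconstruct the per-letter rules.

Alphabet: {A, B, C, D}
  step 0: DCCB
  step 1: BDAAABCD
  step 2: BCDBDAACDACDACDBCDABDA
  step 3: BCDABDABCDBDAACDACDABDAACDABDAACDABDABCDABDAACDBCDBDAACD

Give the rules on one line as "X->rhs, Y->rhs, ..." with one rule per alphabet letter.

A->ACD, B->BCD, C->A, D->BDA

  step 2 ⇒ step 3: BCDBDAACDACDACDBCDABDA ⇒ BCD·A·BDA·BCD·BDA·ACD·ACD·A·BDA·ACD·A·BDA·ACD·A·BDA·BCD·A·BDA·ACD·BCD·BDA·ACD
    A ↦ ACD
    B ↦ BCD
    C ↦ A
    D ↦ BDA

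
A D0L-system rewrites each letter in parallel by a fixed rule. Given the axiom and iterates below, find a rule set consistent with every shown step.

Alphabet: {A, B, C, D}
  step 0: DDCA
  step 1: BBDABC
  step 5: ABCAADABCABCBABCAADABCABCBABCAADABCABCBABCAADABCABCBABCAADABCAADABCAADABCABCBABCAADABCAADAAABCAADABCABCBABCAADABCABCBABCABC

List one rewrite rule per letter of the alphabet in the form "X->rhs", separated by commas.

A->ABC, B->AA, C->D, D->B

  step 0 ⇒ step 1: DDCA ⇒ B·B·D·ABC
    A ↦ ABC
    C ↦ D
    D ↦ B
    B ↦ AA  (constrained at step 1)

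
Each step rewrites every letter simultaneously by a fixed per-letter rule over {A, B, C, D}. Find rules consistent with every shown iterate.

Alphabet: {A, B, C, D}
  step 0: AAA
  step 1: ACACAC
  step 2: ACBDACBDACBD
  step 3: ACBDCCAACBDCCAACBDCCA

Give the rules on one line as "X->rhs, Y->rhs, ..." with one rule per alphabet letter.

  step 2 ⇒ step 3: ACBDACBDACBD ⇒ AC·BD·C·CA·AC·BD·C·CA·AC·BD·C·CA
    A ↦ AC
    B ↦ C
    C ↦ BD
    D ↦ CA

A->AC, B->C, C->BD, D->CA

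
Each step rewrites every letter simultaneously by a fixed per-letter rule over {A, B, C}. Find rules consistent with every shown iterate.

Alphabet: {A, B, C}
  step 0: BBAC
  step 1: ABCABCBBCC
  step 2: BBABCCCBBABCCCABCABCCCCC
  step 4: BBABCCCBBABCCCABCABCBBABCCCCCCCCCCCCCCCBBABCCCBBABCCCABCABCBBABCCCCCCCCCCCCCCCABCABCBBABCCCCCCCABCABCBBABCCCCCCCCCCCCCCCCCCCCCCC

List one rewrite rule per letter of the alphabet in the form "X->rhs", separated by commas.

A->BB, B->ABC, C->CC

  step 1 ⇒ step 2: ABCABCBBCC ⇒ BB·ABC·CC·BB·ABC·CC·ABC·ABC·CC·CC
    A ↦ BB
    B ↦ ABC
    C ↦ CC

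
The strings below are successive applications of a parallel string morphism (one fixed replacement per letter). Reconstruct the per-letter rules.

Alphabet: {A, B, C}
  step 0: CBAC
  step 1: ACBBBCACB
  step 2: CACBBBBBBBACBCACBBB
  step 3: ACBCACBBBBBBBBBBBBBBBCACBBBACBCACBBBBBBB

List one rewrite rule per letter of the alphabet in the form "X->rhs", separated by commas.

A->C, B->BB, C->ACB

  step 2 ⇒ step 3: CACBBBBBBBACBCACBBB ⇒ ACB·C·ACB·BB·BB·BB·BB·BB·BB·BB·C·ACB·BB·ACB·C·ACB·BB·BB·BB
    A ↦ C
    B ↦ BB
    C ↦ ACB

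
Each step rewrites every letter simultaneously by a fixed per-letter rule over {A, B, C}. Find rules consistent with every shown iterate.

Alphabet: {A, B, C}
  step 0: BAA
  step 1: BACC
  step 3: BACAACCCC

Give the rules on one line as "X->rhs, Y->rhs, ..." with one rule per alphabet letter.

  step 0 ⇒ step 1: BAA ⇒ BA·C·C
    A ↦ C
    B ↦ BA
    C ↦ AA  (constrained at step 1)

A->C, B->BA, C->AA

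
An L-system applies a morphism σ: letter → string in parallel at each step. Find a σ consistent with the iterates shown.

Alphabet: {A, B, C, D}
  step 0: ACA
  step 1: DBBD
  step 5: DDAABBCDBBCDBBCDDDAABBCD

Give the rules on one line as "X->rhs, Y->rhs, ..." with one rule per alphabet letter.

  step 0 ⇒ step 1: ACA ⇒ D·BB·D
    A ↦ D
    C ↦ BB
    B ↦ A  (constrained at step 1)
    D ↦ CD  (constrained at step 1)

A->D, B->A, C->BB, D->CD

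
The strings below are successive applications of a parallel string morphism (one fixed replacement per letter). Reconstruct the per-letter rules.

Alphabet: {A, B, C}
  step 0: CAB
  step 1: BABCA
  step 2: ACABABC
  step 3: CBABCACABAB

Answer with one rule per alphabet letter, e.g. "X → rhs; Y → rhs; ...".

A->C, B->A, C->BAB

  step 2 ⇒ step 3: ACABABC ⇒ C·BAB·C·A·C·A·BAB
    A ↦ C
    B ↦ A
    C ↦ BAB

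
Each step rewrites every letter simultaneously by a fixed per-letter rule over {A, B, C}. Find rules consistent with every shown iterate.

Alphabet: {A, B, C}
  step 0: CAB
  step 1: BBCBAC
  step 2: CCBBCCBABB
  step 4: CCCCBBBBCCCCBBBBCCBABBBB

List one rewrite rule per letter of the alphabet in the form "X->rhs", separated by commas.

  step 1 ⇒ step 2: BBCBAC ⇒ C·C·BB·C·CBA·BB
    A ↦ CBA
    B ↦ C
    C ↦ BB

A->CBA, B->C, C->BB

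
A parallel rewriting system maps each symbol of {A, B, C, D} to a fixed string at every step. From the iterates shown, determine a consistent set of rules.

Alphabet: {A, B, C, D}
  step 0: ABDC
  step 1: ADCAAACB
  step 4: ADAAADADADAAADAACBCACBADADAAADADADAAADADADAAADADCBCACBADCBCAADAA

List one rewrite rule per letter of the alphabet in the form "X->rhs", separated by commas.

  step 0 ⇒ step 1: ABDC ⇒ AD·CA·AA·CB
    A ↦ AD
    B ↦ CA
    C ↦ CB
    D ↦ AA

A->AD, B->CA, C->CB, D->AA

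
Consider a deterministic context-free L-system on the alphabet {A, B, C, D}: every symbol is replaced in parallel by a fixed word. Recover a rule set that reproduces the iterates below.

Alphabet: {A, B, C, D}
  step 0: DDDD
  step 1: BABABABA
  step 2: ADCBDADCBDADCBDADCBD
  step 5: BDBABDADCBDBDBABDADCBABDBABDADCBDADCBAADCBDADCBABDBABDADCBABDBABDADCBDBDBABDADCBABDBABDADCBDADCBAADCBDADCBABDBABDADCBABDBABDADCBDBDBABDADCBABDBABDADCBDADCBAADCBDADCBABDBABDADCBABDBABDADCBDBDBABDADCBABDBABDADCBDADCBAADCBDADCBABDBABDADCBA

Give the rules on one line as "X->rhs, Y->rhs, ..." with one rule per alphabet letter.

  step 1 ⇒ step 2: BABABABA ⇒ ADC·BD·ADC·BD·ADC·BD·ADC·BD
    A ↦ BD
    B ↦ ADC
    C ↦ BD  (constrained at step 2)
  step 0 ⇒ step 1: DDDD ⇒ BA·BA·BA·BA
    D ↦ BA

A->BD, B->ADC, C->BD, D->BA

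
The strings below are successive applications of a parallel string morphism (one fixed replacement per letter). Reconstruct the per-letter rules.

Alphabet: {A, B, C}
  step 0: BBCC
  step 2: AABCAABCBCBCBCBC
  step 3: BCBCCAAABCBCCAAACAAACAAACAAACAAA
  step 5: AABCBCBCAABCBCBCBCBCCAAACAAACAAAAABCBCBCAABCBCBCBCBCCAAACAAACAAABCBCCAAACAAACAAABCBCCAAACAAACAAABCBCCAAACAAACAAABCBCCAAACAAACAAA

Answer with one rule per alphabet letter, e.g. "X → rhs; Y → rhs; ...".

A->BC, B->CA, C->AA

  step 2 ⇒ step 3: AABCAABCBCBCBCBC ⇒ BC·BC·CA·AA·BC·BC·CA·AA·CA·AA·CA·AA·CA·AA·CA·AA
    A ↦ BC
    B ↦ CA
    C ↦ AA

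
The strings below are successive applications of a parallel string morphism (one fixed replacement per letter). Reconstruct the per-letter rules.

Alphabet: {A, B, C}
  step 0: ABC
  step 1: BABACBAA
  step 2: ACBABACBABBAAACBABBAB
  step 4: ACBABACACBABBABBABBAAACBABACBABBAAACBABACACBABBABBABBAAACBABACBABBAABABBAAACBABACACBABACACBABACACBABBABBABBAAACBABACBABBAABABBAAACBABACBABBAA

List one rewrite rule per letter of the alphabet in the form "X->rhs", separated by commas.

  step 1 ⇒ step 2: BABACBAA ⇒ AC·BAB·AC·BAB·BAA·AC·BAB·BAB
    A ↦ BAB
    B ↦ AC
    C ↦ BAA

A->BAB, B->AC, C->BAA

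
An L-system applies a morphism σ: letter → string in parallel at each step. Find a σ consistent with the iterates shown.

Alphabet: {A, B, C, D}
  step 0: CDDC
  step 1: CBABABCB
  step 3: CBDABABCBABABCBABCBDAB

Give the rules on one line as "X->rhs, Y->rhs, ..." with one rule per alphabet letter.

  step 0 ⇒ step 1: CDDC ⇒ CB·AB·AB·CB
    C ↦ CB
    D ↦ AB
    A ↦ DC  (constrained at step 1)
    B ↦ D  (constrained at step 1)

A->DC, B->D, C->CB, D->AB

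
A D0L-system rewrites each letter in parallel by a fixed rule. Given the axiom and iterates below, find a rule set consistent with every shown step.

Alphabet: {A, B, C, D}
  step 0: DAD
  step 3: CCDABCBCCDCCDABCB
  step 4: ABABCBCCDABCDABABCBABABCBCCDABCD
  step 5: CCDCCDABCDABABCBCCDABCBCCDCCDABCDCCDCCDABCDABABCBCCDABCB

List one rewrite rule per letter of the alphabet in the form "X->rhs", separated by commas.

  step 4 ⇒ step 5: ABABCBCCDABCDABABCBABABCBCCDABCD ⇒ C·CD·C·CD·AB·CD·AB·AB·CB·C·CD·AB·CB·C·CD·C·CD·AB·CD·C·CD·C·CD·AB·CD·AB·AB·CB·C·CD·AB·CB
    A ↦ C
    B ↦ CD
    C ↦ AB
    D ↦ CB

A->C, B->CD, C->AB, D->CB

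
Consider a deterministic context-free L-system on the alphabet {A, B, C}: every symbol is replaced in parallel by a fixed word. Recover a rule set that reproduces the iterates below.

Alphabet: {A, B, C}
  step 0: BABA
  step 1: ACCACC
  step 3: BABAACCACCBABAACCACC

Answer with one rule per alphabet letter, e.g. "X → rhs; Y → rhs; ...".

  step 0 ⇒ step 1: BABA ⇒ A·CC·A·CC
    A ↦ CC
    B ↦ A
    C ↦ BA  (constrained at step 1)

A->CC, B->A, C->BA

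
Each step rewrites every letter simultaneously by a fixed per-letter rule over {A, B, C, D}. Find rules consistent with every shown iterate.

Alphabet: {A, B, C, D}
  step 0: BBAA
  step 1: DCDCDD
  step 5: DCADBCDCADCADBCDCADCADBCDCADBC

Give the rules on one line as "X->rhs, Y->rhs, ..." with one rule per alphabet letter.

A->D, B->DC, C->A, D->BC

  step 0 ⇒ step 1: BBAA ⇒ DC·DC·D·D
    A ↦ D
    B ↦ DC
    C ↦ A  (constrained at step 1)
    D ↦ BC  (constrained at step 1)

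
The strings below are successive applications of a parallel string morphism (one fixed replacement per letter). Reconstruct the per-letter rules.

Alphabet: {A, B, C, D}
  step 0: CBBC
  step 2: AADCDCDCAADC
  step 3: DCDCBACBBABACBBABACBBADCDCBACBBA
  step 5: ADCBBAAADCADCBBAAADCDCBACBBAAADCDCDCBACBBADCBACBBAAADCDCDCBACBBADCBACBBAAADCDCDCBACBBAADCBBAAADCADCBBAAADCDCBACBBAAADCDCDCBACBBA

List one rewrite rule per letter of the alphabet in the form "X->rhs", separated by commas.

A->DC, B->A, C->BBA, D->BAC

  step 2 ⇒ step 3: AADCDCDCAADC ⇒ DC·DC·BAC·BBA·BAC·BBA·BAC·BBA·DC·DC·BAC·BBA
    A ↦ DC
    C ↦ BBA
    D ↦ BAC
    B ↦ A  (constrained at step 0)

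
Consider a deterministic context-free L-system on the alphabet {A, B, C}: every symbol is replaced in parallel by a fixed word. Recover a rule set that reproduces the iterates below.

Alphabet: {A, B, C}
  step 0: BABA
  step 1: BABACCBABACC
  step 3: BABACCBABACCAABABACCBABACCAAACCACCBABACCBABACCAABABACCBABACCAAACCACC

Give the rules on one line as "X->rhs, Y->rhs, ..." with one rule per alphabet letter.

  step 0 ⇒ step 1: BABA ⇒ BAB·ACC·BAB·ACC
    A ↦ ACC
    B ↦ BAB
    C ↦ A  (constrained at step 1)

A->ACC, B->BAB, C->A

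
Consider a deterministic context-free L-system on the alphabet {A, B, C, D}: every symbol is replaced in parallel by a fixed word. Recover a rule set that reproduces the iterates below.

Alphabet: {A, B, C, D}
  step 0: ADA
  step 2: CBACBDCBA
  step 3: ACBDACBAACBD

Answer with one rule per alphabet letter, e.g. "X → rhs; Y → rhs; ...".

A->BD, B->C, C->A, D->BA

  step 2 ⇒ step 3: CBACBDCBA ⇒ A·C·BD·A·C·BA·A·C·BD
    A ↦ BD
    B ↦ C
    C ↦ A
    D ↦ BA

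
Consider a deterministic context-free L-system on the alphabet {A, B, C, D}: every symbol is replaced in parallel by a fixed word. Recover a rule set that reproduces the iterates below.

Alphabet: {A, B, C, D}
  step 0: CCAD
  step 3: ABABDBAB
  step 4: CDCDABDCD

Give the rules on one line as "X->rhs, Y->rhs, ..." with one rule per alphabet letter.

  step 3 ⇒ step 4: ABABDBAB ⇒ C·D·C·D·AB·D·C·D
    A ↦ C
    B ↦ D
    D ↦ AB
    C ↦ B  (constrained at step 0)

A->C, B->D, C->B, D->AB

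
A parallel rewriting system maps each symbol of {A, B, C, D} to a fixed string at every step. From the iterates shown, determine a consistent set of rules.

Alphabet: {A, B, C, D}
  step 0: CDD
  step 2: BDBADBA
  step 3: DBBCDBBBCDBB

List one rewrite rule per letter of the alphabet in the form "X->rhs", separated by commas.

A->B, B->DB, C->A, D->BC

  step 2 ⇒ step 3: BDBADBA ⇒ DB·BC·DB·B·BC·DB·B
    A ↦ B
    B ↦ DB
    D ↦ BC
    C ↦ A  (constrained at step 0)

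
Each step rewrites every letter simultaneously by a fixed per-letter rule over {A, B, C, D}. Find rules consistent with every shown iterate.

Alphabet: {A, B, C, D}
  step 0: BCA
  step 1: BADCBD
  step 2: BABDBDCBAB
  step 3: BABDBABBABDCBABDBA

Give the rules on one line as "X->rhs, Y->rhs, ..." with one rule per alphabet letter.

A->BD, B->BA, C->DC, D->B

  step 2 ⇒ step 3: BABDBDCBAB ⇒ BA·BD·BA·B·BA·B·DC·BA·BD·BA
    A ↦ BD
    B ↦ BA
    C ↦ DC
    D ↦ B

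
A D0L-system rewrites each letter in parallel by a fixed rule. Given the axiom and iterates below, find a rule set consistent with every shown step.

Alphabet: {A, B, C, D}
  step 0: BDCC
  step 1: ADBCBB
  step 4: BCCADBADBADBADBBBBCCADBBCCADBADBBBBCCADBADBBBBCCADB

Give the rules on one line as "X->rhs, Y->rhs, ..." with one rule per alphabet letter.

A->BC, B->ADB, C->B, D->C

  step 0 ⇒ step 1: BDCC ⇒ ADB·C·B·B
    B ↦ ADB
    C ↦ B
    D ↦ C
    A ↦ BC  (constrained at step 1)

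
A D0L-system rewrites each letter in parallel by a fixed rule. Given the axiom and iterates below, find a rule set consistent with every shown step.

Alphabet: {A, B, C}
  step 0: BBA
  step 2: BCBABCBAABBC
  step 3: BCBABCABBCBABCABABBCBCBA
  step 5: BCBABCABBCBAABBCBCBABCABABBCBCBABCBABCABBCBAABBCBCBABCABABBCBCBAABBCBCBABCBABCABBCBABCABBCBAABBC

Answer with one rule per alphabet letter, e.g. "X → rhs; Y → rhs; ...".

  step 2 ⇒ step 3: BCBABCBAABBC ⇒ BC·BA·BC·AB·BC·BA·BC·AB·AB·BC·BC·BA
    A ↦ AB
    B ↦ BC
    C ↦ BA

A->AB, B->BC, C->BA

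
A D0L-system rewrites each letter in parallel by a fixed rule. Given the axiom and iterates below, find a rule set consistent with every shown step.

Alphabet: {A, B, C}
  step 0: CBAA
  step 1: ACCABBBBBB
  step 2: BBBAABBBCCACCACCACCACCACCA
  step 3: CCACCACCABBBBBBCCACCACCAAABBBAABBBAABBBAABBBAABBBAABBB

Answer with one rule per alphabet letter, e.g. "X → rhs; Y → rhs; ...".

  step 2 ⇒ step 3: BBBAABBBCCACCACCACCACCACCA ⇒ CCA·CCA·CCA·BBB·BBB·CCA·CCA·CCA·A·A·BBB·A·A·BBB·A·A·BBB·A·A·BBB·A·A·BBB·A·A·BBB
    A ↦ BBB
    B ↦ CCA
    C ↦ A

A->BBB, B->CCA, C->A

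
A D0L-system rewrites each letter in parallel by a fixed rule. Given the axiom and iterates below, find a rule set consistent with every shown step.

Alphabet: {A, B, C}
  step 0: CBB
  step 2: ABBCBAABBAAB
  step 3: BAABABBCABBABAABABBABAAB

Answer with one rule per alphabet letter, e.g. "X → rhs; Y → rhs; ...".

  step 2 ⇒ step 3: ABBCBAABBAAB ⇒ BA·AB·AB·BC·AB·BA·BA·AB·AB·BA·BA·AB
    A ↦ BA
    B ↦ AB
    C ↦ BC

A->BA, B->AB, C->BC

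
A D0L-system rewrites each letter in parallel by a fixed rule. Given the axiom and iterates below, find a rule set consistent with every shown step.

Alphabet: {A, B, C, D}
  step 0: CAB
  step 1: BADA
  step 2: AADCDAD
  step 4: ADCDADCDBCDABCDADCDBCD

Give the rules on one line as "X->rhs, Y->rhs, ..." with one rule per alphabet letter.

  step 1 ⇒ step 2: BADA ⇒ A·AD·CD·AD
    A ↦ AD
    B ↦ A
    D ↦ CD
  step 0 ⇒ step 1: CAB ⇒ B·AD·A
    C ↦ B

A->AD, B->A, C->B, D->CD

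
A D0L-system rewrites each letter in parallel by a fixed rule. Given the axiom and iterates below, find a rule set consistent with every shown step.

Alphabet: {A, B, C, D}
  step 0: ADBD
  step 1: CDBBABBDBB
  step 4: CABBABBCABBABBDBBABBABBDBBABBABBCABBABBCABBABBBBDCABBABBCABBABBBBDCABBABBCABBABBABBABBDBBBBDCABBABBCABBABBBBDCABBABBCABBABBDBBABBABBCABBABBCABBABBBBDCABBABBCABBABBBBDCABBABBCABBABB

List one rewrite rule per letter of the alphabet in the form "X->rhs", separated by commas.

A->C, B->ABB, C->BBD, D->DBB

  step 0 ⇒ step 1: ADBD ⇒ C·DBB·ABB·DBB
    A ↦ C
    B ↦ ABB
    D ↦ DBB
    C ↦ BBD  (constrained at step 1)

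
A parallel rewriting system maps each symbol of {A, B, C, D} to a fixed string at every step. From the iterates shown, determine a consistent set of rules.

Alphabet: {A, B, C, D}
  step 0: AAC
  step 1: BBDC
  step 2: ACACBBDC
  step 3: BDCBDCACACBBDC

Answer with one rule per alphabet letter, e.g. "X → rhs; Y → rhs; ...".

  step 2 ⇒ step 3: ACACBBDC ⇒ B·DC·B·DC·AC·AC·BB·DC
    A ↦ B
    B ↦ AC
    C ↦ DC
    D ↦ BB

A->B, B->AC, C->DC, D->BB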